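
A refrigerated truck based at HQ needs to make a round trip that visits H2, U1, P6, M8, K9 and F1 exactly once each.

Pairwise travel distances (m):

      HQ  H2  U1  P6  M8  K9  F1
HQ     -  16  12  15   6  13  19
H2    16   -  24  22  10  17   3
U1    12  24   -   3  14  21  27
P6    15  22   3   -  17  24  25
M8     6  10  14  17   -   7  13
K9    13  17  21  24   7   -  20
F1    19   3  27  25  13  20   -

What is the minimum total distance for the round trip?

Shortest round trip = 73 m.

HQ-H2-U1-P6-M8-K9-F1-HQ: 16+24+3+17+7+20+19 = 106
HQ-H2-U1-P6-M8-F1-K9-HQ: 16+24+3+17+13+20+13 = 106
HQ-H2-U1-P6-K9-M8-F1-HQ: 16+24+3+24+7+13+19 = 106
HQ-H2-U1-P6-K9-F1-M8-HQ: 16+24+3+24+20+13+6 = 106
HQ-H2-U1-P6-F1-M8-K9-HQ: 16+24+3+25+13+7+13 = 101
HQ-H2-U1-P6-F1-K9-M8-HQ: 16+24+3+25+20+7+6 = 101
HQ-H2-U1-M8-P6-K9-F1-HQ: 16+24+14+17+24+20+19 = 134
HQ-H2-U1-M8-P6-F1-K9-HQ: 16+24+14+17+25+20+13 = 129
… (352 more)
HQ-U1-P6-H2-F1-M8-K9-HQ: 12+3+22+3+13+7+13 = 73  ← best
The minimum is 73.
One optimal route: HQ → U1 → P6 → H2 → F1 → M8 → K9 → HQ (or its reverse).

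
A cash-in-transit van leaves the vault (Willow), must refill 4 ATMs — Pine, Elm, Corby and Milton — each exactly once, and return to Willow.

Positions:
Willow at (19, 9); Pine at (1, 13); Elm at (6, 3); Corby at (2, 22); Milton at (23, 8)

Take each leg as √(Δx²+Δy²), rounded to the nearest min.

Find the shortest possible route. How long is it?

63 min — the shortest possible round trip.

There are 12 distinct closed tours to check (reversals are equivalent).
Willow - Pine - Elm - Corby - Milton - Willow: 18+11+19+25+4 = 77
Willow - Pine - Elm - Milton - Corby - Willow: 18+11+18+25+21 = 93
Willow - Pine - Corby - Elm - Milton - Willow: 18+9+19+18+4 = 68
Willow - Pine - Corby - Milton - Elm - Willow: 18+9+25+18+14 = 84
Willow - Pine - Milton - Elm - Corby - Willow: 18+23+18+19+21 = 99
Willow - Pine - Milton - Corby - Elm - Willow: 18+23+25+19+14 = 99
Willow - Elm - Pine - Corby - Milton - Willow: 14+11+9+25+4 = 63
Willow - Elm - Pine - Milton - Corby - Willow: 14+11+23+25+21 = 94
Willow - Elm - Corby - Pine - Milton - Willow: 14+19+9+23+4 = 69
Willow - Elm - Milton - Pine - Corby - Willow: 14+18+23+9+21 = 85
Willow - Corby - Pine - Elm - Milton - Willow: 21+9+11+18+4 = 63
Willow - Corby - Elm - Pine - Milton - Willow: 21+19+11+23+4 = 78
The minimum is 63.
One optimal route: Willow → Elm → Pine → Corby → Milton → Willow (or its reverse).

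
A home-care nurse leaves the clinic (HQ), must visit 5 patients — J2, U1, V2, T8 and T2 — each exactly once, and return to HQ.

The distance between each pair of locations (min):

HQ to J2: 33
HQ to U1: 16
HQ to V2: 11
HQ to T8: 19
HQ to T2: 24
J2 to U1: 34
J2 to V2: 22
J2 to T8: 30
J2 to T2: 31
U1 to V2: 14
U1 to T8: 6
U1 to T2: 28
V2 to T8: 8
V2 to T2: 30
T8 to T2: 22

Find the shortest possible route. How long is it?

HQ - J2 - U1 - V2 - T8 - T2 - HQ: 33+34+14+8+22+24 = 135
HQ - J2 - U1 - V2 - T2 - T8 - HQ: 33+34+14+30+22+19 = 152
HQ - J2 - U1 - T8 - V2 - T2 - HQ: 33+34+6+8+30+24 = 135
HQ - J2 - U1 - T8 - T2 - V2 - HQ: 33+34+6+22+30+11 = 136
HQ - J2 - U1 - T2 - V2 - T8 - HQ: 33+34+28+30+8+19 = 152
HQ - J2 - U1 - T2 - T8 - V2 - HQ: 33+34+28+22+8+11 = 136
HQ - J2 - V2 - U1 - T8 - T2 - HQ: 33+22+14+6+22+24 = 121
HQ - J2 - V2 - U1 - T2 - T8 - HQ: 33+22+14+28+22+19 = 138
HQ - J2 - V2 - T8 - U1 - T2 - HQ: 33+22+8+6+28+24 = 121
HQ - J2 - V2 - T8 - T2 - U1 - HQ: 33+22+8+22+28+16 = 129
HQ - J2 - V2 - T2 - U1 - T8 - HQ: 33+22+30+28+6+19 = 138
HQ - J2 - V2 - T2 - T8 - U1 - HQ: 33+22+30+22+6+16 = 129
HQ - J2 - T8 - U1 - V2 - T2 - HQ: 33+30+6+14+30+24 = 137
HQ - J2 - T8 - U1 - T2 - V2 - HQ: 33+30+6+28+30+11 = 138
… (46 more)
HQ - U1 - T8 - V2 - J2 - T2 - HQ: 16+6+8+22+31+24 = 107  ← best
The minimum is 107.
One optimal route: HQ → U1 → T8 → V2 → J2 → T2 → HQ (or its reverse).

Minimum total distance: 107 min.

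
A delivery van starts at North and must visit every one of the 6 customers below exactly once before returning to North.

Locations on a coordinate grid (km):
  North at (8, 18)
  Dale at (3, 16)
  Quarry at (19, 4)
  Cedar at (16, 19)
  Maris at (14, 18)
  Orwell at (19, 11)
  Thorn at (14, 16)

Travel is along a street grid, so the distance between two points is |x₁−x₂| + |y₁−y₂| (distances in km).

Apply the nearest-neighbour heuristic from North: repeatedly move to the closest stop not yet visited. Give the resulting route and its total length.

Nearest-neighbour total = 66 km; route North → Maris → Thorn → Cedar → Orwell → Quarry → Dale → North.

At North the remaining stops are Maris 6, Dale 7, Thorn 8, Cedar 9, Orwell 18, Quarry 25; go to Maris.
At Maris the remaining stops are Thorn 2, Cedar 3, Orwell 12, Dale 13, Quarry 19; go to Thorn.
At Thorn the remaining stops are Cedar 5, Orwell 10, Dale 11, Quarry 17; go to Cedar.
At Cedar the remaining stops are Orwell 11, Dale 16, Quarry 18; go to Orwell.
At Orwell the remaining stops are Quarry 7, Dale 21; go to Quarry.
At Quarry the remaining stops are Dale 28; go to Dale.
Return Dale→North: 7.
Total = 6 + 2 + 5 + 11 + 7 + 28 + 7 = 66.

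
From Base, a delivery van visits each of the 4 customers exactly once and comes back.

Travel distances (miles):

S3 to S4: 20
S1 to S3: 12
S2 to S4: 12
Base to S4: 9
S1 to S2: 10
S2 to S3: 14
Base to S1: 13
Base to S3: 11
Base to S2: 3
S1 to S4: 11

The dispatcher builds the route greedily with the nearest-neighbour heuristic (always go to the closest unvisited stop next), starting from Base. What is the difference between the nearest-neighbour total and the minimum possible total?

Base: S2=3, S4=9, S3=11, S1=13 ⇒ S2
S2: S1=10, S4=12, S3=14 ⇒ S1
S1: S4=11, S3=12 ⇒ S4
S4: S3=20 ⇒ S3
NN route Base → S2 → S1 → S4 → S3 → Base costs 55.
Optimal: Base → S2 → S3 → S1 → S4 → Base costs 49 (by enumerating all 12 distinct tours).
Excess = 55 − 49 = 6.

Excess over optimum: 6 miles.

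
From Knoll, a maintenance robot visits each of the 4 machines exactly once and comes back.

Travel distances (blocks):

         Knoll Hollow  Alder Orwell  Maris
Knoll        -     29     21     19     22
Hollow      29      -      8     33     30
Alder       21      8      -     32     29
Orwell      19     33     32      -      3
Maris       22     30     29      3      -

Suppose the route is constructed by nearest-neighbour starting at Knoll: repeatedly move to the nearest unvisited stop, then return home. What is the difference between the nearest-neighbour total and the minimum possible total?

From Knoll: Orwell=19, Alder=21, Maris=22, Hollow=29 → choose Orwell (19).
From Orwell: Maris=3, Alder=32, Hollow=33 → choose Maris (3).
From Maris: Alder=29, Hollow=30 → choose Alder (29).
From Alder: Hollow=8 → choose Hollow (8).
NN route Knoll → Orwell → Maris → Alder → Hollow → Knoll costs 88.
Optimal: Knoll → Alder → Hollow → Maris → Orwell → Knoll costs 81 (by enumerating all 12 distinct tours).
Excess = 88 − 81 = 7.

7 blocks longer than the optimal tour.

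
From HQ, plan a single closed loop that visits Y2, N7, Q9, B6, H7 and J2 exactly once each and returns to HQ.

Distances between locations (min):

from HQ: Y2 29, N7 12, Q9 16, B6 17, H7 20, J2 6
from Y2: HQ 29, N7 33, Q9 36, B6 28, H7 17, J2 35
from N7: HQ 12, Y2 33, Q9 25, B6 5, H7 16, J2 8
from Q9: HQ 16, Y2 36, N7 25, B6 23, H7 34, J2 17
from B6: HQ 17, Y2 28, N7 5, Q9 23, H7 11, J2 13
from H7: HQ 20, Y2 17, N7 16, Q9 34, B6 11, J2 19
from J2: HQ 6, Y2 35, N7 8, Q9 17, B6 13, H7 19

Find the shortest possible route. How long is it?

With 6 stops there are 6!/2 = 360 distinct round trips (a route and its reverse cost the same).
HQ → Y2 → N7 → Q9 → B6 → H7 → J2 → HQ: 29+33+25+23+11+19+6 = 146
HQ → Y2 → N7 → Q9 → B6 → J2 → H7 → HQ: 29+33+25+23+13+19+20 = 162
HQ → Y2 → N7 → Q9 → H7 → B6 → J2 → HQ: 29+33+25+34+11+13+6 = 151
HQ → Y2 → N7 → Q9 → H7 → J2 → B6 → HQ: 29+33+25+34+19+13+17 = 170
HQ → Y2 → N7 → Q9 → J2 → B6 → H7 → HQ: 29+33+25+17+13+11+20 = 148
HQ → Y2 → N7 → Q9 → J2 → H7 → B6 → HQ: 29+33+25+17+19+11+17 = 151
HQ → Y2 → N7 → B6 → Q9 → H7 → J2 → HQ: 29+33+5+23+34+19+6 = 149
HQ → Y2 → N7 → B6 → Q9 → J2 → H7 → HQ: 29+33+5+23+17+19+20 = 146
… (352 more)
HQ → Q9 → Y2 → H7 → B6 → N7 → J2 → HQ: 16+36+17+11+5+8+6 = 99  ← best
The minimum is 99.
One optimal route: HQ → Q9 → Y2 → H7 → B6 → N7 → J2 → HQ (or its reverse).

Minimum total distance: 99 min.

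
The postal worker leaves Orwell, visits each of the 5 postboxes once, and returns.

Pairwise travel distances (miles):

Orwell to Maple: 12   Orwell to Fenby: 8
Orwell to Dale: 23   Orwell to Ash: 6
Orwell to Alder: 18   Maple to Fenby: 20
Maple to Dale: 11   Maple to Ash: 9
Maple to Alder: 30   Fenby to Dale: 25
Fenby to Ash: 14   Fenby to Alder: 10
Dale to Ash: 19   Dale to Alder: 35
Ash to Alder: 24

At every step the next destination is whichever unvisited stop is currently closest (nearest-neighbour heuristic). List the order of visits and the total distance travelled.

Total distance 79 miles via the nearest-neighbour route Orwell → Ash → Maple → Dale → Fenby → Alder → Orwell.

From Orwell: distances to unvisited — Ash=6, Fenby=8, Maple=12, Alder=18, Dale=23. Nearest is Ash (6).
From Ash: distances to unvisited — Maple=9, Fenby=14, Dale=19, Alder=24. Nearest is Maple (9).
From Maple: distances to unvisited — Dale=11, Fenby=20, Alder=30. Nearest is Dale (11).
From Dale: distances to unvisited — Fenby=25, Alder=35. Nearest is Fenby (25).
From Fenby: distances to unvisited — Alder=10. Nearest is Alder (10).
Return Alder→Orwell: 18.
Total = 6 + 9 + 11 + 25 + 10 + 18 = 79.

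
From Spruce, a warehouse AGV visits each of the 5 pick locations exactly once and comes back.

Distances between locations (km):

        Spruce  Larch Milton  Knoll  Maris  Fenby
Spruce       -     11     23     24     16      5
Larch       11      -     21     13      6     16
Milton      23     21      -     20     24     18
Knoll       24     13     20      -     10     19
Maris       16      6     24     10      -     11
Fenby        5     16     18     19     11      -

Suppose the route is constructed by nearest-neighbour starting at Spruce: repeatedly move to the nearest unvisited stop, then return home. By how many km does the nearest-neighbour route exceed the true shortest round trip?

8 km longer than the optimal tour.

Spruce: Fenby=5, Larch=11, Maris=16, Milton=23, Knoll=24 ⇒ Fenby
Fenby: Maris=11, Larch=16, Milton=18, Knoll=19 ⇒ Maris
Maris: Larch=6, Knoll=10, Milton=24 ⇒ Larch
Larch: Knoll=13, Milton=21 ⇒ Knoll
Knoll: Milton=20 ⇒ Milton
NN route Spruce → Fenby → Maris → Larch → Knoll → Milton → Spruce costs 78.
Optimal: Spruce → Larch → Maris → Knoll → Milton → Fenby → Spruce costs 70 (by enumerating all 60 distinct tours).
Excess = 78 − 70 = 8.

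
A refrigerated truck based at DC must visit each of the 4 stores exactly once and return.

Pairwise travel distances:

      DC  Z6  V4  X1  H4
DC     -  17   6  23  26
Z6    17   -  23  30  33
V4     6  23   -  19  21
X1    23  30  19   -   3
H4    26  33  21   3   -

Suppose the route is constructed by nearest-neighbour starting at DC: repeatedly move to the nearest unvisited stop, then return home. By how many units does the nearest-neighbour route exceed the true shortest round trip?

The nearest-neighbour route is 1 longer than optimal.

From DC: V4=6, Z6=17, X1=23, H4=26 → choose V4 (6).
From V4: X1=19, H4=21, Z6=23 → choose X1 (19).
From X1: H4=3, Z6=30 → choose H4 (3).
From H4: Z6=33 → choose Z6 (33).
NN route DC → V4 → X1 → H4 → Z6 → DC costs 78.
Optimal: DC → Z6 → X1 → H4 → V4 → DC costs 77 (by enumerating all 12 distinct tours).
Excess = 78 − 77 = 1.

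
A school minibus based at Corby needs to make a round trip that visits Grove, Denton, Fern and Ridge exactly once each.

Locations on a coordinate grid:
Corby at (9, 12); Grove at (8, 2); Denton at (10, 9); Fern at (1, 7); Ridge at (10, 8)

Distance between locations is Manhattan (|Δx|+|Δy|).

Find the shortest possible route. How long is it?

There are 12 distinct closed tours to check (reversals are equivalent).
Corby-Grove-Denton-Fern-Ridge-Corby: 11+9+11+10+5 = 46
Corby-Grove-Denton-Ridge-Fern-Corby: 11+9+1+10+13 = 44
Corby-Grove-Fern-Denton-Ridge-Corby: 11+12+11+1+5 = 40
Corby-Grove-Fern-Ridge-Denton-Corby: 11+12+10+1+4 = 38
Corby-Grove-Ridge-Denton-Fern-Corby: 11+8+1+11+13 = 44
Corby-Grove-Ridge-Fern-Denton-Corby: 11+8+10+11+4 = 44
Corby-Denton-Grove-Fern-Ridge-Corby: 4+9+12+10+5 = 40
Corby-Denton-Grove-Ridge-Fern-Corby: 4+9+8+10+13 = 44
Corby-Denton-Fern-Grove-Ridge-Corby: 4+11+12+8+5 = 40
Corby-Denton-Ridge-Grove-Fern-Corby: 4+1+8+12+13 = 38
Corby-Fern-Grove-Denton-Ridge-Corby: 13+12+9+1+5 = 40
Corby-Fern-Denton-Grove-Ridge-Corby: 13+11+9+8+5 = 46
The minimum is 38.
One optimal route: Corby → Grove → Fern → Ridge → Denton → Corby (or its reverse).

Minimum total distance: 38.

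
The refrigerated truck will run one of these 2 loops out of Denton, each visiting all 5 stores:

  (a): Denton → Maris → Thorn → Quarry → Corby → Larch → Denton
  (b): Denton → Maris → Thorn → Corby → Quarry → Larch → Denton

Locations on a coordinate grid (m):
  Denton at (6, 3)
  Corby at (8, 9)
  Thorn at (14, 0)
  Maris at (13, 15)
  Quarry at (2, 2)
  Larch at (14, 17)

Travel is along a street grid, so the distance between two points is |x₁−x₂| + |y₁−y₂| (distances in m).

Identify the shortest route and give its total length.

(a): 19 + 16 + 14 + 13 + 14 + 22 = 98
(b): 19 + 16 + 15 + 13 + 27 + 22 = 112

Shortest is (a), total 98 m.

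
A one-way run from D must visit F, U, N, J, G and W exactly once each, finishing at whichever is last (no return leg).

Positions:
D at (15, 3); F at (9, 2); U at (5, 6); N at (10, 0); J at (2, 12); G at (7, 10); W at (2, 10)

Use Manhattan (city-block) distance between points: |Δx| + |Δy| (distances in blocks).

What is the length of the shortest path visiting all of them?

There are 6! = 720 possible orderings.
D - F - U - N - J - G - W: 7+8+11+20+7+5 = 58
D - F - U - N - J - W - G: 7+8+11+20+2+5 = 53
D - F - U - N - G - J - W: 7+8+11+13+7+2 = 48
D - F - U - N - G - W - J: 7+8+11+13+5+2 = 46
D - F - U - N - W - J - G: 7+8+11+18+2+7 = 53
D - F - U - N - W - G - J: 7+8+11+18+5+7 = 56
D - F - U - J - N - G - W: 7+8+9+20+13+5 = 62
D - F - U - J - N - W - G: 7+8+9+20+18+5 = 67
… (712 more)
D - N - F - U - G - W - J: 8+3+8+6+5+2 = 32  ← best
The minimum is 32.
One shortest path: D → N → F → U → G → W → J.

Shortest open route: 32 blocks.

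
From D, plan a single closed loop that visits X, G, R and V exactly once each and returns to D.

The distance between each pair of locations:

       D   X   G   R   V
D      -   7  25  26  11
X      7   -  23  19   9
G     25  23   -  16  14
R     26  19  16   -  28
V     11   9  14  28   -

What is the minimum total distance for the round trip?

Shortest round trip = 67.

D-X-G-R-V-D: 7+23+16+28+11 = 85
D-X-G-V-R-D: 7+23+14+28+26 = 98
D-X-R-G-V-D: 7+19+16+14+11 = 67
D-X-R-V-G-D: 7+19+28+14+25 = 93
D-X-V-G-R-D: 7+9+14+16+26 = 72
D-X-V-R-G-D: 7+9+28+16+25 = 85
D-G-X-R-V-D: 25+23+19+28+11 = 106
D-G-X-V-R-D: 25+23+9+28+26 = 111
D-G-R-X-V-D: 25+16+19+9+11 = 80
D-G-V-X-R-D: 25+14+9+19+26 = 93
D-R-X-G-V-D: 26+19+23+14+11 = 93
D-R-G-X-V-D: 26+16+23+9+11 = 85
The minimum is 67.
One optimal route: D → X → R → G → V → D (or its reverse).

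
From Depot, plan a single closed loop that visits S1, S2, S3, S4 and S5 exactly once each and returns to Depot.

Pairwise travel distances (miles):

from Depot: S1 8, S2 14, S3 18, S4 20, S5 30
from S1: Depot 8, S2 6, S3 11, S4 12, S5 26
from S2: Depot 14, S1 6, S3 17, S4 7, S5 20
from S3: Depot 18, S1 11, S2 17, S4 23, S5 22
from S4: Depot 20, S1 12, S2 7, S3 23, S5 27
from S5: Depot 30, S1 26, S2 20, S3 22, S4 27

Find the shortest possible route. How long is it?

Shortest round trip = 87 miles.

Depot → S1 → S2 → S3 → S4 → S5 → Depot: 8+6+17+23+27+30 = 111
Depot → S1 → S2 → S3 → S5 → S4 → Depot: 8+6+17+22+27+20 = 100
Depot → S1 → S2 → S4 → S3 → S5 → Depot: 8+6+7+23+22+30 = 96
Depot → S1 → S2 → S4 → S5 → S3 → Depot: 8+6+7+27+22+18 = 88
Depot → S1 → S2 → S5 → S3 → S4 → Depot: 8+6+20+22+23+20 = 99
Depot → S1 → S2 → S5 → S4 → S3 → Depot: 8+6+20+27+23+18 = 102
Depot → S1 → S3 → S2 → S4 → S5 → Depot: 8+11+17+7+27+30 = 100
Depot → S1 → S3 → S2 → S5 → S4 → Depot: 8+11+17+20+27+20 = 103
Depot → S1 → S3 → S4 → S2 → S5 → Depot: 8+11+23+7+20+30 = 99
Depot → S1 → S3 → S4 → S5 → S2 → Depot: 8+11+23+27+20+14 = 103
Depot → S1 → S3 → S5 → S2 → S4 → Depot: 8+11+22+20+7+20 = 88
Depot → S1 → S3 → S5 → S4 → S2 → Depot: 8+11+22+27+7+14 = 89
Depot → S1 → S4 → S2 → S3 → S5 → Depot: 8+12+7+17+22+30 = 96
Depot → S1 → S4 → S2 → S5 → S3 → Depot: 8+12+7+20+22+18 = 87
… (46 more)
The minimum is 87.
One optimal route: Depot → S1 → S4 → S2 → S5 → S3 → Depot (or its reverse).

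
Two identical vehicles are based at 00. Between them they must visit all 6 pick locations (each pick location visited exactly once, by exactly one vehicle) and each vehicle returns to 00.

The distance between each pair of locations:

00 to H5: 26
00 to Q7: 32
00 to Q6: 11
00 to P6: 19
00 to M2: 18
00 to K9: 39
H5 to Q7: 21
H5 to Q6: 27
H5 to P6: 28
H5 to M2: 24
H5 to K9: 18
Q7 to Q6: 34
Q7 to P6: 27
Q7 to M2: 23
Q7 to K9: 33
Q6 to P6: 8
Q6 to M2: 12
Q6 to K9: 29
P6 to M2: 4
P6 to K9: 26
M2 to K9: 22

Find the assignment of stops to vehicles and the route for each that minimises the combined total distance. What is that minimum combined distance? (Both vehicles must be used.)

There are 2^5 − 1 = 31 ways to divide the 6 stops into two non-empty groups. For each, the best each vehicle can do is its own shortest tour through its group:
  {H5} + {Q7, Q6, P6, M2, K9}: 52 + 110 = 162
  {Q7} + {H5, Q6, P6, M2, K9}: 64 + 89 = 153
  {H5, Q7} + {Q6, P6, M2, K9}: 79 + 84 = 163
  {Q6} + {H5, Q7, P6, M2, K9}: 22 + 116 = 138
  {H5, Q6} + {Q7, P6, M2, K9}: 64 + 110 = 174
  {Q7, Q6} + {H5, P6, M2, K9}: 77 + 89 = 166
  … (31 splits in total)
Best: vehicle 1 00 → Q6 → 00 = 22; vehicle 2 00 → Q7 → H5 → K9 → M2 → P6 → 00 = 116; combined 138.

138 — the smallest possible combined total.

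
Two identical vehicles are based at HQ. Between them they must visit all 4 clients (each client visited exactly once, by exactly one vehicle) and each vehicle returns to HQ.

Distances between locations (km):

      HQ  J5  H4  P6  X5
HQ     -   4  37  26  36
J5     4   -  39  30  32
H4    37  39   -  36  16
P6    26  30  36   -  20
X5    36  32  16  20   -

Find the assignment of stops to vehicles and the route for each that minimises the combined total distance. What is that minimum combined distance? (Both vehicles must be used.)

Minimum combined distance: 107 km.

Check every non-empty split of the stops between the two vehicles; for each half take its own optimal tour:
  {J5} + {H4, P6, X5}: 8 + 99 = 107
  {H4} + {J5, P6, X5}: 74 + 82 = 156
  {J5, H4} + {P6, X5}: 80 + 82 = 162
  {P6} + {J5, H4, X5}: 52 + 89 = 141
  {J5, P6} + {H4, X5}: 60 + 89 = 149
  {H4, P6} + {J5, X5}: 99 + 72 = 171
  … (7 splits in total)
Best: vehicle 1 HQ → J5 → HQ = 8; vehicle 2 HQ → H4 → X5 → P6 → HQ = 99; combined 107.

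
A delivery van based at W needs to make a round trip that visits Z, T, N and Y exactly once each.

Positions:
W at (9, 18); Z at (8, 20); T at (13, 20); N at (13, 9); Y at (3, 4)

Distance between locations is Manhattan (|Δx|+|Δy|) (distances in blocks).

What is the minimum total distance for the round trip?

Shortest round trip = 54 blocks.

With 4 stops there are 4!/2 = 12 distinct round trips (a route and its reverse cost the same).
W → Z → T → N → Y → W: 3+5+11+15+20 = 54
W → Z → T → Y → N → W: 3+5+26+15+13 = 62
W → Z → N → T → Y → W: 3+16+11+26+20 = 76
W → Z → N → Y → T → W: 3+16+15+26+6 = 66
W → Z → Y → T → N → W: 3+21+26+11+13 = 74
W → Z → Y → N → T → W: 3+21+15+11+6 = 56
W → T → Z → N → Y → W: 6+5+16+15+20 = 62
W → T → Z → Y → N → W: 6+5+21+15+13 = 60
W → T → N → Z → Y → W: 6+11+16+21+20 = 74
W → T → Y → Z → N → W: 6+26+21+16+13 = 82
W → N → Z → T → Y → W: 13+16+5+26+20 = 80
W → N → T → Z → Y → W: 13+11+5+21+20 = 70
The minimum is 54.
One optimal route: W → Z → T → N → Y → W (or its reverse).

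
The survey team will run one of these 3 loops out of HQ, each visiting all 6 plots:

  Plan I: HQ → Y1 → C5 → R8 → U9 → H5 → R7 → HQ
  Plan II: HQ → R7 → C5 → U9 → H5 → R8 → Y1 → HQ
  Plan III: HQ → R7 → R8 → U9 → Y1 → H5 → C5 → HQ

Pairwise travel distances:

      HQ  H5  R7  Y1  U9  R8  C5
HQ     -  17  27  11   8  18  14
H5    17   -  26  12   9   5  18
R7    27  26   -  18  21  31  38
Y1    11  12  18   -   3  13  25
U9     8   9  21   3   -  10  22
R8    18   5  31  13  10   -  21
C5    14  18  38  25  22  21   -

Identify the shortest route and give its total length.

Plan I: 11 + 25 + 21 + 10 + 9 + 26 + 27 = 129
Plan II: 27 + 38 + 22 + 9 + 5 + 13 + 11 = 125
Plan III: 27 + 31 + 10 + 3 + 12 + 18 + 14 = 115

Shortest is Plan III, total 115.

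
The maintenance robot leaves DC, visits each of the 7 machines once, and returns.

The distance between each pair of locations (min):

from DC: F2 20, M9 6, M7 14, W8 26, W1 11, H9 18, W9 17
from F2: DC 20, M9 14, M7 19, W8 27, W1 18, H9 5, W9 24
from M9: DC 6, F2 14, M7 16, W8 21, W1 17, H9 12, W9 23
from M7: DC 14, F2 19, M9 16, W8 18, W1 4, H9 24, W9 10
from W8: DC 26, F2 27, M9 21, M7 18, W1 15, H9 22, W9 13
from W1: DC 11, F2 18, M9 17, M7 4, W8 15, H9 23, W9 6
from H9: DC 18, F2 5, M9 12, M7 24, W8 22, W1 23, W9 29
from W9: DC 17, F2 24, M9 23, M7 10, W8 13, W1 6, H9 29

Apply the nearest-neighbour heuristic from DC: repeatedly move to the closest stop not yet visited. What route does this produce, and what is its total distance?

94 min along DC → M9 → H9 → F2 → W1 → M7 → W9 → W8 → DC.

At DC the remaining stops are M9 6, W1 11, M7 14, W9 17, H9 18, F2 20, W8 26; go to M9.
At M9 the remaining stops are H9 12, F2 14, M7 16, W1 17, W8 21, W9 23; go to H9.
At H9 the remaining stops are F2 5, W8 22, W1 23, M7 24, W9 29; go to F2.
At F2 the remaining stops are W1 18, M7 19, W9 24, W8 27; go to W1.
At W1 the remaining stops are M7 4, W9 6, W8 15; go to M7.
At M7 the remaining stops are W9 10, W8 18; go to W9.
At W9 the remaining stops are W8 13; go to W8.
Return W8→DC: 26.
Total = 6 + 12 + 5 + 18 + 4 + 10 + 13 + 26 = 94.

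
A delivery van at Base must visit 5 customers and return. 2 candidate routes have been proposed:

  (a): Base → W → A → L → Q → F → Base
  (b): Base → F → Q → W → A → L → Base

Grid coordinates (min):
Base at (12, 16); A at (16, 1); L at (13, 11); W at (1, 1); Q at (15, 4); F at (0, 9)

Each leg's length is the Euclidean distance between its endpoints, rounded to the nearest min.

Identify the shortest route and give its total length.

74 min — (b) is the shortest.

(a): 19 + 15 + 10 + 7 + 16 + 14 = 81
(b): 14 + 16 + 14 + 15 + 10 + 5 = 74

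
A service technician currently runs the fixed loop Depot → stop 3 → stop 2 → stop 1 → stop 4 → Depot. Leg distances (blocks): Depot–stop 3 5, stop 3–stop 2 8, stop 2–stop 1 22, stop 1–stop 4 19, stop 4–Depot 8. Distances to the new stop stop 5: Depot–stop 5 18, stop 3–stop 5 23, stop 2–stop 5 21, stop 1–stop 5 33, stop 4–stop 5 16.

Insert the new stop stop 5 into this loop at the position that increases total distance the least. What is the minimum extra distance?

Insertion cost between consecutive stops i–j is d(i,stop 5) + d(stop 5,j) − d(i,j):
  between Depot and stop 3: 18 + 23 − 5 = 36
  between stop 3 and stop 2: 23 + 21 − 8 = 36
  between stop 2 and stop 1: 21 + 33 − 22 = 32
  between stop 1 and stop 4: 33 + 16 − 19 = 30
  between stop 4 and Depot: 16 + 18 − 8 = 26
Cheapest insertion is between stop 4 and Depot, adding 26.
New total = 62 + 26 = 88.

Adding 26 blocks by placing stop 5 on the stop 4–Depot leg.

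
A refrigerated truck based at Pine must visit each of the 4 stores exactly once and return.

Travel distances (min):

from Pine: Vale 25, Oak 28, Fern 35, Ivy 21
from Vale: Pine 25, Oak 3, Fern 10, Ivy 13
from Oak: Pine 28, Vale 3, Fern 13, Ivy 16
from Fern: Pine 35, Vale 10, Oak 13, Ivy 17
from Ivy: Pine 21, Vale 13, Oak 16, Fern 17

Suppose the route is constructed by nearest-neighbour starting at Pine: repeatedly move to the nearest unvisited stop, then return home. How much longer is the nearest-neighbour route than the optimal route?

Pine: Ivy=21, Vale=25, Oak=28, Fern=35 ⇒ Ivy
Ivy: Vale=13, Oak=16, Fern=17 ⇒ Vale
Vale: Oak=3, Fern=10 ⇒ Oak
Oak: Fern=13 ⇒ Fern
NN route Pine → Ivy → Vale → Oak → Fern → Pine costs 85.
Optimal: Pine → Vale → Oak → Fern → Ivy → Pine costs 79 (by enumerating all 12 distinct tours).
Excess = 85 − 79 = 6.

6 min longer than the optimal tour.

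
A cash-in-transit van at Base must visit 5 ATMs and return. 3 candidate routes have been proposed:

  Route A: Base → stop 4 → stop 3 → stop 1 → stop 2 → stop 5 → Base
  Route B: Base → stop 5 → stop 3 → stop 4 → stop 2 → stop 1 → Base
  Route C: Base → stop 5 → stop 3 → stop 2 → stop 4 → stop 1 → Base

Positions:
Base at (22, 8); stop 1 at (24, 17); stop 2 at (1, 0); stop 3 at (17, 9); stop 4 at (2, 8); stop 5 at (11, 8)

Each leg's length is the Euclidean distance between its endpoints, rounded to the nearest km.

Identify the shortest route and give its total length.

Shortest is Route C, total 76 km.

Route A: 20 + 15 + 11 + 29 + 13 + 11 = 99
Route B: 11 + 6 + 15 + 8 + 29 + 9 = 78
Route C: 11 + 6 + 18 + 8 + 24 + 9 = 76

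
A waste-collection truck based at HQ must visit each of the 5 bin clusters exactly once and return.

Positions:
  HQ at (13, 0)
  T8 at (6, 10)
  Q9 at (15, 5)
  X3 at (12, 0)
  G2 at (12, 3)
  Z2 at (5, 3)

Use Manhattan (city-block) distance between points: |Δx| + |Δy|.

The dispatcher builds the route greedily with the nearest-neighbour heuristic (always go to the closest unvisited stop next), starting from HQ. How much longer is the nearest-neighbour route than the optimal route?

6 longer than the optimal tour.

HQ: X3=1, G2=4, Q9=7, Z2=11, T8=17 ⇒ X3
X3: G2=3, Q9=8, Z2=10, T8=16 ⇒ G2
G2: Q9=5, Z2=7, T8=13 ⇒ Q9
Q9: Z2=12, T8=14 ⇒ Z2
Z2: T8=8 ⇒ T8
NN route HQ → X3 → G2 → Q9 → Z2 → T8 → HQ costs 46.
Optimal: HQ → Q9 → T8 → Z2 → G2 → X3 → HQ costs 40 (by enumerating all 60 distinct tours).
Excess = 46 − 40 = 6.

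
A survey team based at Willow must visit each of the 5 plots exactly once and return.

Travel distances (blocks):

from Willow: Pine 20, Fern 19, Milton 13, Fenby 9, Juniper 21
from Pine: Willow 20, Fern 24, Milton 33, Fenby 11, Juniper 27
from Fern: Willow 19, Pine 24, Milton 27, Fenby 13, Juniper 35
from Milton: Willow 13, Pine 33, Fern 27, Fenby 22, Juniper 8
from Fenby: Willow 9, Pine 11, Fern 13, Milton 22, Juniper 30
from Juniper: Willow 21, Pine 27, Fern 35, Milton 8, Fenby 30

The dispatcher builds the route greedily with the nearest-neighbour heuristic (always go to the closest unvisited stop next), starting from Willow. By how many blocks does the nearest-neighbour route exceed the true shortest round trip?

The nearest-neighbour route is 9 blocks longer than optimal.

From Willow: Fenby=9, Milton=13, Fern=19, Pine=20, Juniper=21 → choose Fenby (9).
From Fenby: Pine=11, Fern=13, Milton=22, Juniper=30 → choose Pine (11).
From Pine: Fern=24, Juniper=27, Milton=33 → choose Fern (24).
From Fern: Milton=27, Juniper=35 → choose Milton (27).
From Milton: Juniper=8 → choose Juniper (8).
NN route Willow → Fenby → Pine → Fern → Milton → Juniper → Willow costs 100.
Optimal: Willow → Fern → Fenby → Pine → Juniper → Milton → Willow costs 91 (by enumerating all 60 distinct tours).
Excess = 100 − 91 = 9.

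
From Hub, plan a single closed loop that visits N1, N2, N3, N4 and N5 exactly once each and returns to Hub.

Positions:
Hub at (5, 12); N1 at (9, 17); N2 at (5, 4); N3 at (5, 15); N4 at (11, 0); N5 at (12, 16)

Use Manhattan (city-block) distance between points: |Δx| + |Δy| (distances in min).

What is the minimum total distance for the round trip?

Shortest round trip = 48 min.

With 5 stops there are 5!/2 = 60 distinct round trips (a route and its reverse cost the same).
Hub → N1 → N2 → N3 → N4 → N5 → Hub: 9+17+11+21+17+11 = 86
Hub → N1 → N2 → N3 → N5 → N4 → Hub: 9+17+11+8+17+18 = 80
Hub → N1 → N2 → N4 → N3 → N5 → Hub: 9+17+10+21+8+11 = 76
Hub → N1 → N2 → N4 → N5 → N3 → Hub: 9+17+10+17+8+3 = 64
Hub → N1 → N2 → N5 → N3 → N4 → Hub: 9+17+19+8+21+18 = 92
Hub → N1 → N2 → N5 → N4 → N3 → Hub: 9+17+19+17+21+3 = 86
Hub → N1 → N3 → N2 → N4 → N5 → Hub: 9+6+11+10+17+11 = 64
Hub → N1 → N3 → N2 → N5 → N4 → Hub: 9+6+11+19+17+18 = 80
Hub → N1 → N3 → N4 → N2 → N5 → Hub: 9+6+21+10+19+11 = 76
Hub → N1 → N3 → N4 → N5 → N2 → Hub: 9+6+21+17+19+8 = 80
Hub → N1 → N3 → N5 → N2 → N4 → Hub: 9+6+8+19+10+18 = 70
Hub → N1 → N3 → N5 → N4 → N2 → Hub: 9+6+8+17+10+8 = 58
Hub → N1 → N4 → N2 → N3 → N5 → Hub: 9+19+10+11+8+11 = 68
Hub → N1 → N4 → N2 → N5 → N3 → Hub: 9+19+10+19+8+3 = 68
… (46 more)
Hub → N2 → N4 → N5 → N1 → N3 → Hub: 8+10+17+4+6+3 = 48  ← best
The minimum is 48.
One optimal route: Hub → N2 → N4 → N5 → N1 → N3 → Hub (or its reverse).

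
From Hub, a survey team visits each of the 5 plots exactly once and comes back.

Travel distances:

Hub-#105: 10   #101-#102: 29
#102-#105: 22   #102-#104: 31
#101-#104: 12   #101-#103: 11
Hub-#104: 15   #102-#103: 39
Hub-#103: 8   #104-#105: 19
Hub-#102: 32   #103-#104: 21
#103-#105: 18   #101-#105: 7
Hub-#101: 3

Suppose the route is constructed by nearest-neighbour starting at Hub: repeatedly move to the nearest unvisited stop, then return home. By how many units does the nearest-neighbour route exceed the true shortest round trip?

Excess over optimum: 20.

From Hub: #101=3, #103=8, #105=10, #104=15, #102=32 → choose #101 (3).
From #101: #105=7, #103=11, #104=12, #102=29 → choose #105 (7).
From #105: #103=18, #104=19, #102=22 → choose #103 (18).
From #103: #104=21, #102=39 → choose #104 (21).
From #104: #102=31 → choose #102 (31).
NN route Hub → #101 → #105 → #103 → #104 → #102 → Hub costs 112.
Optimal: Hub → #101 → #105 → #102 → #104 → #103 → Hub costs 92 (by enumerating all 60 distinct tours).
Excess = 112 − 92 = 20.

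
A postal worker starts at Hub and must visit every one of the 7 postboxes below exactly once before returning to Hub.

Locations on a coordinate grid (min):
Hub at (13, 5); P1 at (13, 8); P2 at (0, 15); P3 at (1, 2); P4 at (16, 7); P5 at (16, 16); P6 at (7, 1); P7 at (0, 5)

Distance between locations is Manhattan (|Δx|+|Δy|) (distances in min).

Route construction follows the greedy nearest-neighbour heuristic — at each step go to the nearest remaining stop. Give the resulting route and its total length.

From Hub: distances to unvisited — P1=3, P4=5, P6=10, P7=13, P5=14, P3=15, P2=23. Nearest is P1 (3).
From P1: distances to unvisited — P4=4, P5=11, P6=13, P7=16, P3=18, P2=20. Nearest is P4 (4).
From P4: distances to unvisited — P5=9, P6=15, P7=18, P3=20, P2=24. Nearest is P5 (9).
From P5: distances to unvisited — P2=17, P6=24, P7=27, P3=29. Nearest is P2 (17).
From P2: distances to unvisited — P7=10, P3=14, P6=21. Nearest is P7 (10).
From P7: distances to unvisited — P3=4, P6=11. Nearest is P3 (4).
From P3: distances to unvisited — P6=7. Nearest is P6 (7).
Return P6→Hub: 10.
Total = 3 + 4 + 9 + 17 + 10 + 4 + 7 + 10 = 64.

Nearest-neighbour total = 64 min; route Hub → P1 → P4 → P5 → P2 → P7 → P3 → P6 → Hub.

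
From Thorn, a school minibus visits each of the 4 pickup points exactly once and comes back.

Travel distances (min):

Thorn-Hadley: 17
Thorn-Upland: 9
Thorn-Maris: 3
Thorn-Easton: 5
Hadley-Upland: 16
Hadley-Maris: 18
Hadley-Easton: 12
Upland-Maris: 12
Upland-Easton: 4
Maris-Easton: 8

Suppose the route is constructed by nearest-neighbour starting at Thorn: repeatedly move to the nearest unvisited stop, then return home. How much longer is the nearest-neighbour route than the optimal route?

Thorn: Maris=3, Easton=5, Upland=9, Hadley=17 ⇒ Maris
Maris: Easton=8, Upland=12, Hadley=18 ⇒ Easton
Easton: Upland=4, Hadley=12 ⇒ Upland
Upland: Hadley=16 ⇒ Hadley
NN route Thorn → Maris → Easton → Upland → Hadley → Thorn costs 48.
Optimal: Thorn → Upland → Easton → Hadley → Maris → Thorn costs 46 (by enumerating all 12 distinct tours).
Excess = 48 − 46 = 2.

2 min longer than the optimal tour.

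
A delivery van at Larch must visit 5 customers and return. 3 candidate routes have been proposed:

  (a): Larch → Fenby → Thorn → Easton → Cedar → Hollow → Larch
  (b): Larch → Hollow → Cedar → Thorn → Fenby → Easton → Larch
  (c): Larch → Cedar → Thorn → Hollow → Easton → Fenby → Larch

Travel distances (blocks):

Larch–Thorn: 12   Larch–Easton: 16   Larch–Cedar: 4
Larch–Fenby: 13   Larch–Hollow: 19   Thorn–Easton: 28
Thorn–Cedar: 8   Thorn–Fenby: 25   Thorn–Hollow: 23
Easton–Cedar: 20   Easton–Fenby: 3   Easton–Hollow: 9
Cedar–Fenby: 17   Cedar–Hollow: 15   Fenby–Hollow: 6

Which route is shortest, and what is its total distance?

60 blocks — (c) is the shortest.

(a): 13 + 25 + 28 + 20 + 15 + 19 = 120
(b): 19 + 15 + 8 + 25 + 3 + 16 = 86
(c): 4 + 8 + 23 + 9 + 3 + 13 = 60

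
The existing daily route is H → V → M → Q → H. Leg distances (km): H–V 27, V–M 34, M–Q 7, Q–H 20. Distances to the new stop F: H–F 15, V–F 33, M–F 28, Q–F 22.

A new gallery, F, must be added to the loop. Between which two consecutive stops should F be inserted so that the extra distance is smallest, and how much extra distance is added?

Insertion cost between consecutive stops i–j is d(i,F) + d(F,j) − d(i,j):
  between H and V: 15 + 33 − 27 = 21
  between V and M: 33 + 28 − 34 = 27
  between M and Q: 28 + 22 − 7 = 43
  between Q and H: 22 + 15 − 20 = 17
Cheapest insertion is between Q and H, adding 17.
New total = 88 + 17 = 105.

Minimum extra distance: 17 km, inserting F between Q and H.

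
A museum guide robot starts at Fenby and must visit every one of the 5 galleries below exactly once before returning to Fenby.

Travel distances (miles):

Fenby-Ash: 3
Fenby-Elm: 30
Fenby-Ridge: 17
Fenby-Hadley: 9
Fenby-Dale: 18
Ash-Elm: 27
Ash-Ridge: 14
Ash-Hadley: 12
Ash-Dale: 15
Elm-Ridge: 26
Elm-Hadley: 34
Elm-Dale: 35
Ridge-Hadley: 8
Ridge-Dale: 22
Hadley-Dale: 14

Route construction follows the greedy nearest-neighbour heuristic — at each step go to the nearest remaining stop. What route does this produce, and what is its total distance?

Fenby → [Ash:3 / Hadley:9 / Ridge:17 / Dale:18 / Elm:30] → Ash (3)
Ash → [Hadley:12 / Ridge:14 / Dale:15 / Elm:27] → Hadley (12)
Hadley → [Ridge:8 / Dale:14 / Elm:34] → Ridge (8)
Ridge → [Dale:22 / Elm:26] → Dale (22)
Dale → [Elm:35] → Elm (35)
Return Elm→Fenby: 30.
Total = 3 + 12 + 8 + 22 + 35 + 30 = 110.

Total distance 110 miles via the nearest-neighbour route Fenby → Ash → Hadley → Ridge → Dale → Elm → Fenby.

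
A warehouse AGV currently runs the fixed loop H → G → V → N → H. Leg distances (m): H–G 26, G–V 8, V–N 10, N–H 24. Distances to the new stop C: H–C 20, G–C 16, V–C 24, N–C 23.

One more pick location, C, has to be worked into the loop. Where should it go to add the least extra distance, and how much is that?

+10 m — insert C between H and G.

Insertion cost between consecutive stops i–j is d(i,C) + d(C,j) − d(i,j):
  between H and G: 20 + 16 − 26 = 10
  between G and V: 16 + 24 − 8 = 32
  between V and N: 24 + 23 − 10 = 37
  between N and H: 23 + 20 − 24 = 19
Cheapest insertion is between H and G, adding 10.
New total = 68 + 10 = 78.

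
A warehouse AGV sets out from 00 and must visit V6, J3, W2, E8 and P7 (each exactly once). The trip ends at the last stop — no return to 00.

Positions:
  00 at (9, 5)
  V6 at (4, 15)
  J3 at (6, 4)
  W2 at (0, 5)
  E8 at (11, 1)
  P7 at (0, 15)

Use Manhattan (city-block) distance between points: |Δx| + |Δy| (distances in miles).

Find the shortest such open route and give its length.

There are 5! = 120 possible orderings.
00→V6→J3→W2→E8→P7: 15+13+7+15+25 = 75
00→V6→J3→W2→P7→E8: 15+13+7+10+25 = 70
00→V6→J3→E8→W2→P7: 15+13+8+15+10 = 61
00→V6→J3→E8→P7→W2: 15+13+8+25+10 = 71
00→V6→J3→P7→W2→E8: 15+13+17+10+15 = 70
00→V6→J3→P7→E8→W2: 15+13+17+25+15 = 85
00→V6→W2→J3→E8→P7: 15+14+7+8+25 = 69
00→V6→W2→J3→P7→E8: 15+14+7+17+25 = 78
00→V6→W2→E8→J3→P7: 15+14+15+8+17 = 69
00→V6→W2→E8→P7→J3: 15+14+15+25+17 = 86
00→V6→W2→P7→J3→E8: 15+14+10+17+8 = 64
00→V6→W2→P7→E8→J3: 15+14+10+25+8 = 72
00→V6→E8→J3→W2→P7: 15+21+8+7+10 = 61
00→V6→E8→J3→P7→W2: 15+21+8+17+10 = 71
… (106 more)
00→E8→J3→W2→P7→V6: 6+8+7+10+4 = 35  ← best
The minimum is 35.
One shortest path: 00 → E8 → J3 → W2 → P7 → V6.

35 miles — the minimum one-way total.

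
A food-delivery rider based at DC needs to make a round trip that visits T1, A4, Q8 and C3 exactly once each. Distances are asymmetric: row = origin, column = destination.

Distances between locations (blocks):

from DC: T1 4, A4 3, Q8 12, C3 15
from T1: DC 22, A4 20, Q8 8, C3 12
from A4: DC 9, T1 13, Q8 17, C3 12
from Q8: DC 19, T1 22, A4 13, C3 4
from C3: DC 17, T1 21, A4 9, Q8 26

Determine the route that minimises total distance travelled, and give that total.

DC → T1 → A4 → Q8 → C3 → DC: 4+20+17+4+17 = 62
DC → T1 → A4 → C3 → Q8 → DC: 4+20+12+26+19 = 81
DC → T1 → Q8 → A4 → C3 → DC: 4+8+13+12+17 = 54
DC → T1 → Q8 → C3 → A4 → DC: 4+8+4+9+9 = 34
DC → T1 → C3 → A4 → Q8 → DC: 4+12+9+17+19 = 61
DC → T1 → C3 → Q8 → A4 → DC: 4+12+26+13+9 = 64
DC → A4 → T1 → Q8 → C3 → DC: 3+13+8+4+17 = 45
DC → A4 → T1 → C3 → Q8 → DC: 3+13+12+26+19 = 73
DC → A4 → Q8 → T1 → C3 → DC: 3+17+22+12+17 = 71
DC → A4 → Q8 → C3 → T1 → DC: 3+17+4+21+22 = 67
DC → A4 → C3 → T1 → Q8 → DC: 3+12+21+8+19 = 63
DC → A4 → C3 → Q8 → T1 → DC: 3+12+26+22+22 = 85
DC → Q8 → T1 → A4 → C3 → DC: 12+22+20+12+17 = 83
DC → Q8 → T1 → C3 → A4 → DC: 12+22+12+9+9 = 64
… (10 more)
The minimum is 34.
One optimal route: DC → T1 → Q8 → C3 → A4 → DC.

Shortest round trip = 34 blocks.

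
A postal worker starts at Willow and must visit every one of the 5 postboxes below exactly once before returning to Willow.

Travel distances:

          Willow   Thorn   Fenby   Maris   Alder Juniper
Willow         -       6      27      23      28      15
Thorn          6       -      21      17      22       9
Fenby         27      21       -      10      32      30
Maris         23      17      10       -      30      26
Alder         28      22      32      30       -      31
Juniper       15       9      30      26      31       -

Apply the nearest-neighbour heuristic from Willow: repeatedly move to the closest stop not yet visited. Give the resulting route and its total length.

From Willow: distances to unvisited — Thorn=6, Juniper=15, Maris=23, Fenby=27, Alder=28. Nearest is Thorn (6).
From Thorn: distances to unvisited — Juniper=9, Maris=17, Fenby=21, Alder=22. Nearest is Juniper (9).
From Juniper: distances to unvisited — Maris=26, Fenby=30, Alder=31. Nearest is Maris (26).
From Maris: distances to unvisited — Fenby=10, Alder=30. Nearest is Fenby (10).
From Fenby: distances to unvisited — Alder=32. Nearest is Alder (32).
Return Alder→Willow: 28.
Total = 6 + 9 + 26 + 10 + 32 + 28 = 111.

Nearest-neighbour total = 111; route Willow → Thorn → Juniper → Maris → Fenby → Alder → Willow.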